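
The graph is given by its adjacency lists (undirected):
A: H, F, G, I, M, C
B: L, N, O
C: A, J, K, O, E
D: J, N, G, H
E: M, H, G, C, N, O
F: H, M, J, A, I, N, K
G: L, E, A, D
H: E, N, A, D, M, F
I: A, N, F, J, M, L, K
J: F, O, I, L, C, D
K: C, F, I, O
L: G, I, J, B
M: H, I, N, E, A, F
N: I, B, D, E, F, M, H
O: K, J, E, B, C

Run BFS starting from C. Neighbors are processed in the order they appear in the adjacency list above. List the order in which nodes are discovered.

C, A, J, K, O, E, H, F, G, I, M, L, D, B, N

Visit C; enqueue A, J, K, O, E → queue [A, J, K, O, E]
Visit A; enqueue H, F, G, I, M → queue [J, K, O, E, H, F, G, I, M]
Visit J; enqueue L, D → queue [K, O, E, H, F, G, I, M, L, D]
Visit K → queue [O, E, H, F, G, I, M, L, D]
Visit O; enqueue B → queue [E, H, F, G, I, M, L, D, B]
Visit E; enqueue N → queue [H, F, G, I, M, L, D, B, N]
Visit H → queue [F, G, I, M, L, D, B, N]
Visit F → queue [G, I, M, L, D, B, N]
Visit G → queue [I, M, L, D, B, N]
Visit I → queue [M, L, D, B, N]
Visit M → queue [L, D, B, N]
Visit L → queue [D, B, N]
Visit D → queue [B, N]
Visit B → queue [N]
Visit N → queue []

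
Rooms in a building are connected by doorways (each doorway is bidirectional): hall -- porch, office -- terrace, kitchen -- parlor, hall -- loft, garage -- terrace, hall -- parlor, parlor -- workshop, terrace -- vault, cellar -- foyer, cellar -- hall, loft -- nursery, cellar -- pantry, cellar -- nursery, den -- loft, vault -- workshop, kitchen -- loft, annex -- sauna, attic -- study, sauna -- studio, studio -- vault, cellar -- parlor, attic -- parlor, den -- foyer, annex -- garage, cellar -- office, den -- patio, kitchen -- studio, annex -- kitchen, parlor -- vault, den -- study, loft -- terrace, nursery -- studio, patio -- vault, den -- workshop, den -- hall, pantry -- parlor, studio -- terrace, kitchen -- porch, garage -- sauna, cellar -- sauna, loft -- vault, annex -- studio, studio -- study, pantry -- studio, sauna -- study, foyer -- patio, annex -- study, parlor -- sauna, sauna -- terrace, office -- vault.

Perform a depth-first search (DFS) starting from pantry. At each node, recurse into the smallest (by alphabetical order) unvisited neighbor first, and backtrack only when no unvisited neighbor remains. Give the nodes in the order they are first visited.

pantry -> cellar -> foyer -> den -> hall -> loft -> kitchen -> annex -> garage -> sauna -> parlor -> attic -> study -> studio -> nursery -> terrace -> office -> vault -> patio -> workshop -> porch

Visit pantry
pantry → cellar
cellar → foyer
foyer → den
den → hall
hall → loft
loft → kitchen
kitchen → annex
annex → garage
garage → sauna
sauna → parlor
parlor → attic
attic → study
study → studio
studio → nursery
studio → terrace
terrace → office
office → vault
vault → patio
vault → workshop
kitchen → porch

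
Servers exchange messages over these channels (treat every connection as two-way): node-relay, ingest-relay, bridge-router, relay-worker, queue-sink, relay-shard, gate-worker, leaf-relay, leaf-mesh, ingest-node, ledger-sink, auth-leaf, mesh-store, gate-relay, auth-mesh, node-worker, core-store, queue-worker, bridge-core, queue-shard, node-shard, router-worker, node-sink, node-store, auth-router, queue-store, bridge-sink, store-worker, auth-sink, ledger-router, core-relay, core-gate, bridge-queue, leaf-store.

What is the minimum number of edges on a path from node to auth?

2

Level 0: node
Level 1: ingest, relay, shard, sink, store, worker
Level 2: auth, bridge, core, gate, leaf, ledger, mesh, queue, router
auth first appears at level 2.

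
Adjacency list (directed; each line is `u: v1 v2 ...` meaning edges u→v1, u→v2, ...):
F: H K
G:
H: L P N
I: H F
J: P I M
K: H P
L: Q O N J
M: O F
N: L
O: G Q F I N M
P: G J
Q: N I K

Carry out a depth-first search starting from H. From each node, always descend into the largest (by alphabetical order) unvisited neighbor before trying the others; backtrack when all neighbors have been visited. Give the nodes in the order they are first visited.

Visit H
H → P
P → J
J → M
M → O
O → Q
Q → N
N → L
Q → K
Q → I
I → F
O → G

H → P → J → M → O → Q → N → L → K → I → F → G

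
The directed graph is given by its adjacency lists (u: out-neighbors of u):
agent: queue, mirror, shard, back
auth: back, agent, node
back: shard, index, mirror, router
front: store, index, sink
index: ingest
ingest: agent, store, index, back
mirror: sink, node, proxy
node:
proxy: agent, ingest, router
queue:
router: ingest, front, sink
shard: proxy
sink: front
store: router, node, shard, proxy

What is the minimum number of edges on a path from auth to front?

3

Level 0: auth
Level 1: agent, back, node
Level 2: index, mirror, queue, router, shard
Level 3: front, ingest, proxy, sink
Level 4: store
front first appears at level 3.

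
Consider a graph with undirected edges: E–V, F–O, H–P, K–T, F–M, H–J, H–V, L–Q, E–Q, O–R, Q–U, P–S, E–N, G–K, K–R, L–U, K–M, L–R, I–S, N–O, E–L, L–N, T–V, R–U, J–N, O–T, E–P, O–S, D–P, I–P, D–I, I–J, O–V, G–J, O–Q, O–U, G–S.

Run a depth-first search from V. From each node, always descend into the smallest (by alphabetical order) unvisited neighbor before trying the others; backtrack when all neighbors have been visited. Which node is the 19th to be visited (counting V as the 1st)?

T

Visit V
V → E
E → L
L → N
N → J
J → G
G → K
K → M
M → F
F → O
O → Q
Q → U
U → R
O → S
S → I
I → D
D → P
P → H
O → T

Visit order: V, E, L, N, J, G, K, M, F, O, Q, U, R, S, I, D, P, H, T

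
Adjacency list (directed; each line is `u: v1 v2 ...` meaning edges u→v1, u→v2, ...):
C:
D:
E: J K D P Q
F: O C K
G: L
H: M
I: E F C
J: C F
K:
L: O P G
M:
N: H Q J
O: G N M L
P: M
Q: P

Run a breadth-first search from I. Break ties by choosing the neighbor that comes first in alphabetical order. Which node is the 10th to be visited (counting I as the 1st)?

Visit I; enqueue C, E, F → queue [C, E, F]
Visit C → queue [E, F]
Visit E; enqueue D, J, K, P, Q → queue [F, D, J, K, P, Q]
Visit F; enqueue O → queue [D, J, K, P, Q, O]
Visit D → queue [J, K, P, Q, O]
Visit J → queue [K, P, Q, O]
Visit K → queue [P, Q, O]
Visit P; enqueue M → queue [Q, O, M]
Visit Q → queue [O, M]
Visit O; enqueue G, L, N → queue [M, G, L, N]
Visit M → queue [G, L, N]
Visit G → queue [L, N]
Visit L → queue [N]
Visit N; enqueue H → queue [H]
Visit H → queue []

Visit order: I, C, E, F, D, J, K, P, Q, O, M, G, L, N, H

O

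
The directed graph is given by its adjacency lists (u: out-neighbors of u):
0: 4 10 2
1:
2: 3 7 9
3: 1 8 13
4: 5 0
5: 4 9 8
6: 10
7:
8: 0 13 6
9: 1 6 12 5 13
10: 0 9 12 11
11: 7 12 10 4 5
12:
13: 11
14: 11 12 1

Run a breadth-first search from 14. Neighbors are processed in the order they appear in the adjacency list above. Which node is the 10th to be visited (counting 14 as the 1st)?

9

Visit 14; enqueue 11, 12, 1 → queue [11, 12, 1]
Visit 11; enqueue 7, 10, 4, 5 → queue [12, 1, 7, 10, 4, 5]
Visit 12 → queue [1, 7, 10, 4, 5]
Visit 1 → queue [7, 10, 4, 5]
Visit 7 → queue [10, 4, 5]
Visit 10; enqueue 0, 9 → queue [4, 5, 0, 9]
Visit 4 → queue [5, 0, 9]
Visit 5; enqueue 8 → queue [0, 9, 8]
Visit 0; enqueue 2 → queue [9, 8, 2]
Visit 9; enqueue 6, 13 → queue [8, 2, 6, 13]
Visit 8 → queue [2, 6, 13]
Visit 2; enqueue 3 → queue [6, 13, 3]
Visit 6 → queue [13, 3]
Visit 13 → queue [3]
Visit 3 → queue []

Visit order: 14, 11, 12, 1, 7, 10, 4, 5, 0, 9, 8, 2, 6, 13, 3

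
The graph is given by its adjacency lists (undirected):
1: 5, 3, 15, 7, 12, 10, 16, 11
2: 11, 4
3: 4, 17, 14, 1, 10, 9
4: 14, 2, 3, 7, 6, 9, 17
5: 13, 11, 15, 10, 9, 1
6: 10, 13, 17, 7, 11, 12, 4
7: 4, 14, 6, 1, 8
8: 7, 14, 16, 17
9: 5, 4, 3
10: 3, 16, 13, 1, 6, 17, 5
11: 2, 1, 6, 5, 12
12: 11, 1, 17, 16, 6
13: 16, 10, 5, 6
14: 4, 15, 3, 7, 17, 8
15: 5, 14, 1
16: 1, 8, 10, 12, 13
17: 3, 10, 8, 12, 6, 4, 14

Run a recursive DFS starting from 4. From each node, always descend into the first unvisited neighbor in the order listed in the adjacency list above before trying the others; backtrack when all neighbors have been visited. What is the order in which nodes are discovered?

4 14 15 5 13 16 1 3 17 10 6 7 8 11 2 12 9

Visit 4
4 → 14
14 → 15
15 → 5
5 → 13
13 → 16
16 → 1
1 → 3
3 → 17
17 → 10
10 → 6
6 → 7
7 → 8
6 → 11
11 → 2
11 → 12
3 → 9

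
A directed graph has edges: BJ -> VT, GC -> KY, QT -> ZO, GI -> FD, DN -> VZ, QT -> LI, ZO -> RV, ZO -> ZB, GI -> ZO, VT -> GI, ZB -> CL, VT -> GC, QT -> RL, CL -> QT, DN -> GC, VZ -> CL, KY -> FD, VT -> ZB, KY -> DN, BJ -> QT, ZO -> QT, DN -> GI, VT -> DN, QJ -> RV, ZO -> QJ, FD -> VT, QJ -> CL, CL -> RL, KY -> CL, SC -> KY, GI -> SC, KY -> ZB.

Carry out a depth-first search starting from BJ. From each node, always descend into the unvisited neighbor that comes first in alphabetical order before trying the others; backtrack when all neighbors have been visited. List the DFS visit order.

Visit BJ
BJ → QT
QT → LI
QT → RL
QT → ZO
ZO → QJ
QJ → CL
QJ → RV
ZO → ZB
BJ → VT
VT → DN
DN → GC
GC → KY
KY → FD
DN → GI
GI → SC
DN → VZ

BJ, QT, LI, RL, ZO, QJ, CL, RV, ZB, VT, DN, GC, KY, FD, GI, SC, VZ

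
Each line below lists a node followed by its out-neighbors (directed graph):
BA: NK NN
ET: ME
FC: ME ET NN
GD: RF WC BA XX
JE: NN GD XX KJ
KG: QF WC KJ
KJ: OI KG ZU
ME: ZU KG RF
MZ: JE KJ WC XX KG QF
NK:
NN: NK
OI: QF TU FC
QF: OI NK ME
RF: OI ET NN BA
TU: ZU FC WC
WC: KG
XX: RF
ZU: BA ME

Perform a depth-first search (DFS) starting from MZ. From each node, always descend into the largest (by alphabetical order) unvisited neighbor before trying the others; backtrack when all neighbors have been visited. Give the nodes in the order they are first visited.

Visit MZ
MZ → XX
XX → RF
RF → OI
OI → TU
TU → ZU
ZU → ME
ME → KG
KG → WC
KG → QF
QF → NK
KG → KJ
ZU → BA
BA → NN
TU → FC
FC → ET
MZ → JE
JE → GD

MZ, XX, RF, OI, TU, ZU, ME, KG, WC, QF, NK, KJ, BA, NN, FC, ET, JE, GD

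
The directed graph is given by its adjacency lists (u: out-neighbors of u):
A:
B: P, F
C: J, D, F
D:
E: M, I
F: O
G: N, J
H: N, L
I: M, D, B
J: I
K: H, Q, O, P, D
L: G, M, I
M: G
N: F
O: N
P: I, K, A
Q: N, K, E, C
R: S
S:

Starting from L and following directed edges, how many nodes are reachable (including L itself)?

17

BFS from L visits: L, G, I, M, J, N, B, D, F, P, O, A, K, H, Q, C, E
Reachable nodes: 17 of 19 total.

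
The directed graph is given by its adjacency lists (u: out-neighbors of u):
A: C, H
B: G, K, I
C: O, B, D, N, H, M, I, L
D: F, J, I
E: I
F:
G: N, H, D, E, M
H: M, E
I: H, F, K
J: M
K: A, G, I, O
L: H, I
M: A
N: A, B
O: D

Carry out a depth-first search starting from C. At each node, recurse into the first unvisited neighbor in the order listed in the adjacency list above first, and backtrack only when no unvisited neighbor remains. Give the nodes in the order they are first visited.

Visit C
C → O
O → D
D → F
D → J
J → M
M → A
A → H
H → E
E → I
I → K
K → G
G → N
N → B
C → L

C → O → D → F → J → M → A → H → E → I → K → G → N → B → L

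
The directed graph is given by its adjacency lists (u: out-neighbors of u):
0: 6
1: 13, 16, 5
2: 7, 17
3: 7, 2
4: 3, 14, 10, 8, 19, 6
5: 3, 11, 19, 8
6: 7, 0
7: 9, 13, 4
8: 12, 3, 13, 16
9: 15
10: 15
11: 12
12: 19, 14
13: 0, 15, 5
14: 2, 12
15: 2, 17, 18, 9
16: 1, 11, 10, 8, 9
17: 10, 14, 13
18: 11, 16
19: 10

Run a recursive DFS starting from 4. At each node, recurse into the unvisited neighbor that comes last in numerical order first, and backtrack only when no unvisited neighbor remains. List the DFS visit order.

4 → 19 → 10 → 15 → 18 → 16 → 11 → 12 → 14 → 2 → 17 → 13 → 5 → 8 → 3 → 7 → 9 → 0 → 6 → 1

Visit 4
4 → 19
19 → 10
10 → 15
15 → 18
18 → 16
16 → 11
11 → 12
12 → 14
14 → 2
2 → 17
17 → 13
13 → 5
5 → 8
8 → 3
3 → 7
7 → 9
13 → 0
0 → 6
16 → 1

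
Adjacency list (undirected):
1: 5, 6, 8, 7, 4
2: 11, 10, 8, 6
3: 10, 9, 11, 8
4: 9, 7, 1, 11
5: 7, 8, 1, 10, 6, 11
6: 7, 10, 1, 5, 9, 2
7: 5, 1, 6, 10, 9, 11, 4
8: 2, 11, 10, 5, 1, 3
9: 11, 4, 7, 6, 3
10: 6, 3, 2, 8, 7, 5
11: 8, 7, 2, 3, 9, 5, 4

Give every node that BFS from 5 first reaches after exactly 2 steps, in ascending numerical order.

2, 3, 4, 9

Level 0: 5
Level 1: 1, 6, 7, 8, 10, 11
Level 2: 2, 3, 4, 9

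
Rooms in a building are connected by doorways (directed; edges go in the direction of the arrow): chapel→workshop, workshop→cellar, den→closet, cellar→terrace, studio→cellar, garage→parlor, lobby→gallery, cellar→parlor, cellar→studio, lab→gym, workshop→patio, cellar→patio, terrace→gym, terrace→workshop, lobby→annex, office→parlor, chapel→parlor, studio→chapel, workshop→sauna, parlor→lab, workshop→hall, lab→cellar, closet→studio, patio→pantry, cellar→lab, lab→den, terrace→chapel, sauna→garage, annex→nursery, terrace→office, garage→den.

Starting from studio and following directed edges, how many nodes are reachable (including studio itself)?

BFS from studio visits: studio, cellar, chapel, lab, parlor, patio, terrace, workshop, den, gym, pantry, office, hall, sauna, closet, garage
Reachable nodes: 16 of 20 total.

16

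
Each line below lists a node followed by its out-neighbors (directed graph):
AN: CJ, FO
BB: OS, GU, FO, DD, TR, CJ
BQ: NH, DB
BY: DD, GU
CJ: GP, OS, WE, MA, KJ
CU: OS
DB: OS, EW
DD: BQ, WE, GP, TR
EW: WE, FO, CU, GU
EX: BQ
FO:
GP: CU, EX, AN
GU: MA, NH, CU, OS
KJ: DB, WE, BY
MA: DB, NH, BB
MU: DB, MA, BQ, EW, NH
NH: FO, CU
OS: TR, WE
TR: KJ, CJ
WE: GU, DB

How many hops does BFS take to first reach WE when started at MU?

2

Level 0: MU
Level 1: BQ, DB, EW, MA, NH
Level 2: BB, CU, FO, GU, OS, WE
Level 3: CJ, DD, TR
Level 4: GP, KJ
Level 5: AN, BY, EX
WE first appears at level 2.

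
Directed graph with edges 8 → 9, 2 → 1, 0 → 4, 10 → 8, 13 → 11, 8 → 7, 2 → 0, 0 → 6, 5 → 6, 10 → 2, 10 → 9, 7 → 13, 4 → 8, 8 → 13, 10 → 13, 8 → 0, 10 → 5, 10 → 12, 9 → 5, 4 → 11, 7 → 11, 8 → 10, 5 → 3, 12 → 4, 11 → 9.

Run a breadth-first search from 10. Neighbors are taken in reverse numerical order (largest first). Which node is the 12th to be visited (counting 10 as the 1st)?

6

Visit 10; enqueue 13, 12, 9, 8, 5, 2 → queue [13, 12, 9, 8, 5, 2]
Visit 13; enqueue 11 → queue [12, 9, 8, 5, 2, 11]
Visit 12; enqueue 4 → queue [9, 8, 5, 2, 11, 4]
Visit 9 → queue [8, 5, 2, 11, 4]
Visit 8; enqueue 7, 0 → queue [5, 2, 11, 4, 7, 0]
Visit 5; enqueue 6, 3 → queue [2, 11, 4, 7, 0, 6, 3]
Visit 2; enqueue 1 → queue [11, 4, 7, 0, 6, 3, 1]
Visit 11 → queue [4, 7, 0, 6, 3, 1]
Visit 4 → queue [7, 0, 6, 3, 1]
Visit 7 → queue [0, 6, 3, 1]
Visit 0 → queue [6, 3, 1]
Visit 6 → queue [3, 1]
Visit 3 → queue [1]
Visit 1 → queue []

Visit order: 10, 13, 12, 9, 8, 5, 2, 11, 4, 7, 0, 6, 3, 1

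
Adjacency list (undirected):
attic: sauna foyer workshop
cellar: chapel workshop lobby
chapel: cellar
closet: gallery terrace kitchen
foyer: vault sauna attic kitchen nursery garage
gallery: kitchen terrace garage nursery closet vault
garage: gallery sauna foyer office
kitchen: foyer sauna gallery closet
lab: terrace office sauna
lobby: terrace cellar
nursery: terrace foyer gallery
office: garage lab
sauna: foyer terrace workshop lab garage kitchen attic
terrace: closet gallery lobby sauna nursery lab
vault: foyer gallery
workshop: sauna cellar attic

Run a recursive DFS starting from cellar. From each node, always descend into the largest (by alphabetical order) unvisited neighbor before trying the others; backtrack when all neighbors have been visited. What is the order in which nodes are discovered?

cellar → workshop → sauna → terrace → nursery → gallery → vault → foyer → kitchen → closet → garage → office → lab → attic → lobby → chapel

Visit cellar
cellar → workshop
workshop → sauna
sauna → terrace
terrace → nursery
nursery → gallery
gallery → vault
vault → foyer
foyer → kitchen
kitchen → closet
foyer → garage
garage → office
office → lab
foyer → attic
terrace → lobby
cellar → chapel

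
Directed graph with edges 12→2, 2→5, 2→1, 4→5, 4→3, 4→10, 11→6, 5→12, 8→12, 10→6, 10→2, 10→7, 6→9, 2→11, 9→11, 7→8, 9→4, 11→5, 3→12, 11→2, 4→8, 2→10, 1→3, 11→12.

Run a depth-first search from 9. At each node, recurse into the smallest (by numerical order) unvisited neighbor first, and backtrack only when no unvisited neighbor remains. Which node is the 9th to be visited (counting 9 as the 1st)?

6

Visit 9
9 → 4
4 → 3
3 → 12
12 → 2
2 → 1
2 → 5
2 → 10
10 → 6
10 → 7
7 → 8
2 → 11

Visit order: 9, 4, 3, 12, 2, 1, 5, 10, 6, 7, 8, 11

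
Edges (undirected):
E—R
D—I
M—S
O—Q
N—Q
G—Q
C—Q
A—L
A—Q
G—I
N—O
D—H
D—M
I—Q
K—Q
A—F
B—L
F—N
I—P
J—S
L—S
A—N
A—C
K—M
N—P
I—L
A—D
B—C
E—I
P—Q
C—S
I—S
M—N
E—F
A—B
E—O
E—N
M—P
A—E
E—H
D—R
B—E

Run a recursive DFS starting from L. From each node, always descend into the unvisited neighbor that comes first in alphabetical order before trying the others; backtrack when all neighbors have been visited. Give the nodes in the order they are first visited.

Visit L
L → A
A → B
B → C
C → Q
Q → G
G → I
I → D
D → H
H → E
E → F
F → N
N → M
M → K
M → P
M → S
S → J
N → O
E → R

L, A, B, C, Q, G, I, D, H, E, F, N, M, K, P, S, J, O, R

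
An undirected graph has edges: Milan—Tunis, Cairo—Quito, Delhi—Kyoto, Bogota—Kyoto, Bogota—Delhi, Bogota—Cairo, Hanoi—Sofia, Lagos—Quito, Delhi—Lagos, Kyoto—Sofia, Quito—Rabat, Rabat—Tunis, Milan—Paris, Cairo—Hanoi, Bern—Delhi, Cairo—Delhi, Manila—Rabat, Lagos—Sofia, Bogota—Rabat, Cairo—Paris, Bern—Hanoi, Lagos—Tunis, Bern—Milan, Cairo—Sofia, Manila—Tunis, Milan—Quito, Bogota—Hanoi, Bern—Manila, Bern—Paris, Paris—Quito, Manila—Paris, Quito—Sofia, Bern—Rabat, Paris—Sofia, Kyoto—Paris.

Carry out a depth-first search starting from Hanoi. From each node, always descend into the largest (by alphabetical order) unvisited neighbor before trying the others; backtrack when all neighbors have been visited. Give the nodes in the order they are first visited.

Visit Hanoi
Hanoi → Sofia
Sofia → Quito
Quito → Rabat
Rabat → Tunis
Tunis → Milan
Milan → Paris
Paris → Manila
Manila → Bern
Bern → Delhi
Delhi → Lagos
Delhi → Kyoto
Kyoto → Bogota
Bogota → Cairo

Hanoi, Sofia, Quito, Rabat, Tunis, Milan, Paris, Manila, Bern, Delhi, Lagos, Kyoto, Bogota, Cairo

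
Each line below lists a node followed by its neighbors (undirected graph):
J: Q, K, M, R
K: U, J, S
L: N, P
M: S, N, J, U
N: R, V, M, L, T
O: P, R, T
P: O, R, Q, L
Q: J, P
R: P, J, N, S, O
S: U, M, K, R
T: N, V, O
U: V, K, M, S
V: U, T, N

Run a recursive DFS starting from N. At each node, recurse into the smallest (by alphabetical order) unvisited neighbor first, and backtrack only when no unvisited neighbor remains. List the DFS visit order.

Visit N
N → L
L → P
P → O
O → R
R → J
J → K
K → S
S → M
M → U
U → V
V → T
J → Q

N L P O R J K S M U V T Q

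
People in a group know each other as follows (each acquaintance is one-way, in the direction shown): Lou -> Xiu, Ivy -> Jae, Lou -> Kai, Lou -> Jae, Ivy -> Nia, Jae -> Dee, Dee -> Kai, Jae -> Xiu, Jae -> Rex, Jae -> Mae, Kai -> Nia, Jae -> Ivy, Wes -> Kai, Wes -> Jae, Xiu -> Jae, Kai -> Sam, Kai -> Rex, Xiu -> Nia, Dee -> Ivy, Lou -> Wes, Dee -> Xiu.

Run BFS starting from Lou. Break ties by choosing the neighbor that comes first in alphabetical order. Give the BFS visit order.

Visit Lou; enqueue Jae, Kai, Wes, Xiu → queue [Jae, Kai, Wes, Xiu]
Visit Jae; enqueue Dee, Ivy, Mae, Rex → queue [Kai, Wes, Xiu, Dee, Ivy, Mae, Rex]
Visit Kai; enqueue Nia, Sam → queue [Wes, Xiu, Dee, Ivy, Mae, Rex, Nia, Sam]
Visit Wes → queue [Xiu, Dee, Ivy, Mae, Rex, Nia, Sam]
Visit Xiu → queue [Dee, Ivy, Mae, Rex, Nia, Sam]
Visit Dee → queue [Ivy, Mae, Rex, Nia, Sam]
Visit Ivy → queue [Mae, Rex, Nia, Sam]
Visit Mae → queue [Rex, Nia, Sam]
Visit Rex → queue [Nia, Sam]
Visit Nia → queue [Sam]
Visit Sam → queue []

Lou → Jae → Kai → Wes → Xiu → Dee → Ivy → Mae → Rex → Nia → Sam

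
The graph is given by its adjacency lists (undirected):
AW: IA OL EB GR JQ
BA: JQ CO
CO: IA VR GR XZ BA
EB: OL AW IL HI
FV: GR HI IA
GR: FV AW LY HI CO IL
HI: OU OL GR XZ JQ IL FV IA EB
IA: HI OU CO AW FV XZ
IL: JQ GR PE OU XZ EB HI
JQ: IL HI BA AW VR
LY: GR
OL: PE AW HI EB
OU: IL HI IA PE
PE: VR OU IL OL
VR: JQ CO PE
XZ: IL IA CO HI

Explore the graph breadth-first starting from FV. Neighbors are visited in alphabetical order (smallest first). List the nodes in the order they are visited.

Visit FV; enqueue GR, HI, IA → queue [GR, HI, IA]
Visit GR; enqueue AW, CO, IL, LY → queue [HI, IA, AW, CO, IL, LY]
Visit HI; enqueue EB, JQ, OL, OU, XZ → queue [IA, AW, CO, IL, LY, EB, JQ, OL, OU, XZ]
Visit IA → queue [AW, CO, IL, LY, EB, JQ, OL, OU, XZ]
Visit AW → queue [CO, IL, LY, EB, JQ, OL, OU, XZ]
Visit CO; enqueue BA, VR → queue [IL, LY, EB, JQ, OL, OU, XZ, BA, VR]
Visit IL; enqueue PE → queue [LY, EB, JQ, OL, OU, XZ, BA, VR, PE]
Visit LY → queue [EB, JQ, OL, OU, XZ, BA, VR, PE]
Visit EB → queue [JQ, OL, OU, XZ, BA, VR, PE]
Visit JQ → queue [OL, OU, XZ, BA, VR, PE]
Visit OL → queue [OU, XZ, BA, VR, PE]
Visit OU → queue [XZ, BA, VR, PE]
Visit XZ → queue [BA, VR, PE]
Visit BA → queue [VR, PE]
Visit VR → queue [PE]
Visit PE → queue []

FV -> GR -> HI -> IA -> AW -> CO -> IL -> LY -> EB -> JQ -> OL -> OU -> XZ -> BA -> VR -> PE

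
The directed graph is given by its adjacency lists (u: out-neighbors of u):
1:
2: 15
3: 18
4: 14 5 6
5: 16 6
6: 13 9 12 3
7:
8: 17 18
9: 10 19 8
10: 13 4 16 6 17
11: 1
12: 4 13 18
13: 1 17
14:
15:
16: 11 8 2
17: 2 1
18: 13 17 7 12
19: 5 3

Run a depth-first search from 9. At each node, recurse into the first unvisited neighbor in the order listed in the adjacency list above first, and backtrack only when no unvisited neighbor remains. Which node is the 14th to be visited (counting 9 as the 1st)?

Visit 9
9 → 10
10 → 13
13 → 1
13 → 17
17 → 2
2 → 15
10 → 4
4 → 14
4 → 5
5 → 16
16 → 11
16 → 8
8 → 18
18 → 7
18 → 12
5 → 6
6 → 3
9 → 19

Visit order: 9, 10, 13, 1, 17, 2, 15, 4, 14, 5, 16, 11, 8, 18, 7, 12, 6, 3, 19

18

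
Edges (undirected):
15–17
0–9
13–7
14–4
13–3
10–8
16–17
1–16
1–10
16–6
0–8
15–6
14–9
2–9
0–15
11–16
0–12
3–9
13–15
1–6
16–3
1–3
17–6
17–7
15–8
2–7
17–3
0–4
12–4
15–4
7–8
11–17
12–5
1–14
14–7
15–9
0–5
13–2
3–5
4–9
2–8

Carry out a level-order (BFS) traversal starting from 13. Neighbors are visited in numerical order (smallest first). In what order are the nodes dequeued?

Visit 13; enqueue 2, 3, 7, 15 → queue [2, 3, 7, 15]
Visit 2; enqueue 8, 9 → queue [3, 7, 15, 8, 9]
Visit 3; enqueue 1, 5, 16, 17 → queue [7, 15, 8, 9, 1, 5, 16, 17]
Visit 7; enqueue 14 → queue [15, 8, 9, 1, 5, 16, 17, 14]
Visit 15; enqueue 0, 4, 6 → queue [8, 9, 1, 5, 16, 17, 14, 0, 4, 6]
Visit 8; enqueue 10 → queue [9, 1, 5, 16, 17, 14, 0, 4, 6, 10]
Visit 9 → queue [1, 5, 16, 17, 14, 0, 4, 6, 10]
Visit 1 → queue [5, 16, 17, 14, 0, 4, 6, 10]
Visit 5; enqueue 12 → queue [16, 17, 14, 0, 4, 6, 10, 12]
Visit 16; enqueue 11 → queue [17, 14, 0, 4, 6, 10, 12, 11]
Visit 17 → queue [14, 0, 4, 6, 10, 12, 11]
Visit 14 → queue [0, 4, 6, 10, 12, 11]
Visit 0 → queue [4, 6, 10, 12, 11]
Visit 4 → queue [6, 10, 12, 11]
Visit 6 → queue [10, 12, 11]
Visit 10 → queue [12, 11]
Visit 12 → queue [11]
Visit 11 → queue []

13 -> 2 -> 3 -> 7 -> 15 -> 8 -> 9 -> 1 -> 5 -> 16 -> 17 -> 14 -> 0 -> 4 -> 6 -> 10 -> 12 -> 11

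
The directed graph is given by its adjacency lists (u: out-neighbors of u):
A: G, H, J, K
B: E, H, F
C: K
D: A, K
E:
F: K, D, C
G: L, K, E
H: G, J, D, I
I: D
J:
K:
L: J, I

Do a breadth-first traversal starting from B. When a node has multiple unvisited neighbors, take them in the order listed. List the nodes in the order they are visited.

B → E → H → F → G → J → D → I → K → C → L → A

Visit B; enqueue E, H, F → queue [E, H, F]
Visit E → queue [H, F]
Visit H; enqueue G, J, D, I → queue [F, G, J, D, I]
Visit F; enqueue K, C → queue [G, J, D, I, K, C]
Visit G; enqueue L → queue [J, D, I, K, C, L]
Visit J → queue [D, I, K, C, L]
Visit D; enqueue A → queue [I, K, C, L, A]
Visit I → queue [K, C, L, A]
Visit K → queue [C, L, A]
Visit C → queue [L, A]
Visit L → queue [A]
Visit A → queue []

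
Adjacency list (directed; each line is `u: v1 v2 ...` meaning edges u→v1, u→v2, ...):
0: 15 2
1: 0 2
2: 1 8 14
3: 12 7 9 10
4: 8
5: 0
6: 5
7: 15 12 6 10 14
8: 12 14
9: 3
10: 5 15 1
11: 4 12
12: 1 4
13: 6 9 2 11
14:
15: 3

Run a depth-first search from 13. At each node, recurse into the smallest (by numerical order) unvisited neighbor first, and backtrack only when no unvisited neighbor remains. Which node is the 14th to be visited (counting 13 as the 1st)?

14

Visit 13
13 → 2
2 → 1
1 → 0
0 → 15
15 → 3
3 → 7
7 → 6
6 → 5
7 → 10
7 → 12
12 → 4
4 → 8
8 → 14
3 → 9
13 → 11

Visit order: 13, 2, 1, 0, 15, 3, 7, 6, 5, 10, 12, 4, 8, 14, 9, 11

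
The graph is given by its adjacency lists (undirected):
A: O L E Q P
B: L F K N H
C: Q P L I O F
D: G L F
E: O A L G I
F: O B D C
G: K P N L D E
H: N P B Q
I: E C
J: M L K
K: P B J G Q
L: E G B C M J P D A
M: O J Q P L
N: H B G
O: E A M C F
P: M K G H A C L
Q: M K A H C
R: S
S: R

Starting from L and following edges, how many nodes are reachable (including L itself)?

17

BFS from L visits: L, P, M, J, G, E, D, C, B, A, K, H, Q, O, N, I, F
Reachable nodes: 17 of 19 total.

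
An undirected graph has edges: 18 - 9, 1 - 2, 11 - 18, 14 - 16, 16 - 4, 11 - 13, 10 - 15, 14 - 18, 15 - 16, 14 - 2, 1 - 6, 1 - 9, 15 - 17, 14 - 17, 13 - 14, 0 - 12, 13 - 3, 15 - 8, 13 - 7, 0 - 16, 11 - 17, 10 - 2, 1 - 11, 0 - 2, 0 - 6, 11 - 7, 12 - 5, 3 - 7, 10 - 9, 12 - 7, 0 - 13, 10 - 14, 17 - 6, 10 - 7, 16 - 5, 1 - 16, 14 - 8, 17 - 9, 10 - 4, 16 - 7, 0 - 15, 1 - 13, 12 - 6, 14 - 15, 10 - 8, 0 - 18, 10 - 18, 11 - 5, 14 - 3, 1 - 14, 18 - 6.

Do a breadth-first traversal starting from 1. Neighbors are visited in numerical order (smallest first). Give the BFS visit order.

Visit 1; enqueue 2, 6, 9, 11, 13, 14, 16 → queue [2, 6, 9, 11, 13, 14, 16]
Visit 2; enqueue 0, 10 → queue [6, 9, 11, 13, 14, 16, 0, 10]
Visit 6; enqueue 12, 17, 18 → queue [9, 11, 13, 14, 16, 0, 10, 12, 17, 18]
Visit 9 → queue [11, 13, 14, 16, 0, 10, 12, 17, 18]
Visit 11; enqueue 5, 7 → queue [13, 14, 16, 0, 10, 12, 17, 18, 5, 7]
Visit 13; enqueue 3 → queue [14, 16, 0, 10, 12, 17, 18, 5, 7, 3]
Visit 14; enqueue 8, 15 → queue [16, 0, 10, 12, 17, 18, 5, 7, 3, 8, 15]
Visit 16; enqueue 4 → queue [0, 10, 12, 17, 18, 5, 7, 3, 8, 15, 4]
Visit 0 → queue [10, 12, 17, 18, 5, 7, 3, 8, 15, 4]
Visit 10 → queue [12, 17, 18, 5, 7, 3, 8, 15, 4]
Visit 12 → queue [17, 18, 5, 7, 3, 8, 15, 4]
Visit 17 → queue [18, 5, 7, 3, 8, 15, 4]
Visit 18 → queue [5, 7, 3, 8, 15, 4]
Visit 5 → queue [7, 3, 8, 15, 4]
Visit 7 → queue [3, 8, 15, 4]
Visit 3 → queue [8, 15, 4]
Visit 8 → queue [15, 4]
Visit 15 → queue [4]
Visit 4 → queue []

1 → 2 → 6 → 9 → 11 → 13 → 14 → 16 → 0 → 10 → 12 → 17 → 18 → 5 → 7 → 3 → 8 → 15 → 4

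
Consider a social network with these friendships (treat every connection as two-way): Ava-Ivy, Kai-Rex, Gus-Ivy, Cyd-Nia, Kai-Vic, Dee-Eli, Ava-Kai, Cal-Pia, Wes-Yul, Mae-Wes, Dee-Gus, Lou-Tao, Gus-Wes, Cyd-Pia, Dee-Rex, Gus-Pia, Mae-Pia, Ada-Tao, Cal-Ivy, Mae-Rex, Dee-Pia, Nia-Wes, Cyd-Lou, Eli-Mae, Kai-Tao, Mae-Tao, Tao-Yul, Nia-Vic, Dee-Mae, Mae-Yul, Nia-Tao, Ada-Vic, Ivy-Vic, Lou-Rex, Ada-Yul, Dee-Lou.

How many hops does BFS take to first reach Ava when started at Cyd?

4

Level 0: Cyd
Level 1: Lou, Nia, Pia
Level 2: Cal, Dee, Gus, Mae, Rex, Tao, Vic, Wes
Level 3: Ada, Eli, Ivy, Kai, Yul
Level 4: Ava
Ava first appears at level 4.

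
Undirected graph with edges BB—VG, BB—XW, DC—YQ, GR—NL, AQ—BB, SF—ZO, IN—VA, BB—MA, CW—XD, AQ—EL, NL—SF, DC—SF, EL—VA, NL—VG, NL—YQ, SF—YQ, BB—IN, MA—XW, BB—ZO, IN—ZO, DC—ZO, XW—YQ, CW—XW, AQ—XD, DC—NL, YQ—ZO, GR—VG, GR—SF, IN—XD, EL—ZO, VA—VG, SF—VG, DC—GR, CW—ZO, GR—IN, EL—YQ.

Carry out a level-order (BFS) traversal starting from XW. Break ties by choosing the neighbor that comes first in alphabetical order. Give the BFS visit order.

XW BB CW MA YQ AQ IN VG ZO XD DC EL NL SF GR VA

Visit XW; enqueue BB, CW, MA, YQ → queue [BB, CW, MA, YQ]
Visit BB; enqueue AQ, IN, VG, ZO → queue [CW, MA, YQ, AQ, IN, VG, ZO]
Visit CW; enqueue XD → queue [MA, YQ, AQ, IN, VG, ZO, XD]
Visit MA → queue [YQ, AQ, IN, VG, ZO, XD]
Visit YQ; enqueue DC, EL, NL, SF → queue [AQ, IN, VG, ZO, XD, DC, EL, NL, SF]
Visit AQ → queue [IN, VG, ZO, XD, DC, EL, NL, SF]
Visit IN; enqueue GR, VA → queue [VG, ZO, XD, DC, EL, NL, SF, GR, VA]
Visit VG → queue [ZO, XD, DC, EL, NL, SF, GR, VA]
Visit ZO → queue [XD, DC, EL, NL, SF, GR, VA]
Visit XD → queue [DC, EL, NL, SF, GR, VA]
Visit DC → queue [EL, NL, SF, GR, VA]
Visit EL → queue [NL, SF, GR, VA]
Visit NL → queue [SF, GR, VA]
Visit SF → queue [GR, VA]
Visit GR → queue [VA]
Visit VA → queue []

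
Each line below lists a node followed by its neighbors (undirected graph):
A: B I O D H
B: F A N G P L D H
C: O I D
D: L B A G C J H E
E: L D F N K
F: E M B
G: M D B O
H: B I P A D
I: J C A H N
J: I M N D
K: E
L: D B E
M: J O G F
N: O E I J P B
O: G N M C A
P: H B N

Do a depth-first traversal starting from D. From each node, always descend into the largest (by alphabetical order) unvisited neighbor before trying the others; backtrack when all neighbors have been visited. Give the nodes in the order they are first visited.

Visit D
D → L
L → E
E → N
N → P
P → H
H → I
I → J
J → M
M → O
O → G
G → B
B → F
B → A
O → C
E → K

D, L, E, N, P, H, I, J, M, O, G, B, F, A, C, K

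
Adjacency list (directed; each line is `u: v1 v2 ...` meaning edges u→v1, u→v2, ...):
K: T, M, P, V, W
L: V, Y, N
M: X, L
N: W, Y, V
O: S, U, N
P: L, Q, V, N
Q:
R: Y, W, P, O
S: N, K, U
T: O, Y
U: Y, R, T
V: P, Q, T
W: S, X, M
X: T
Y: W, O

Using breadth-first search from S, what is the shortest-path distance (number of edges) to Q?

3

Level 0: S
Level 1: K, N, U
Level 2: M, P, R, T, V, W, Y
Level 3: L, O, Q, X
Q first appears at level 3.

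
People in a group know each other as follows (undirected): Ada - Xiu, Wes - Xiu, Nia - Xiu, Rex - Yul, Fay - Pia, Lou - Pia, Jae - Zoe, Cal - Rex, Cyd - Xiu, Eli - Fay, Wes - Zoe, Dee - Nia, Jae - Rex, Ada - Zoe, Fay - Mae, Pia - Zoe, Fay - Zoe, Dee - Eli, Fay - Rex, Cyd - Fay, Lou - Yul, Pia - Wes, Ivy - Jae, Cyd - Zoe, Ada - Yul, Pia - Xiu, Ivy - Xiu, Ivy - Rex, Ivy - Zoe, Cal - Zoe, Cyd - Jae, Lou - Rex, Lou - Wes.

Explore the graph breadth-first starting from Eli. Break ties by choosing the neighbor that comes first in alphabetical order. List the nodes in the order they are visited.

Visit Eli; enqueue Dee, Fay → queue [Dee, Fay]
Visit Dee; enqueue Nia → queue [Fay, Nia]
Visit Fay; enqueue Cyd, Mae, Pia, Rex, Zoe → queue [Nia, Cyd, Mae, Pia, Rex, Zoe]
Visit Nia; enqueue Xiu → queue [Cyd, Mae, Pia, Rex, Zoe, Xiu]
Visit Cyd; enqueue Jae → queue [Mae, Pia, Rex, Zoe, Xiu, Jae]
Visit Mae → queue [Pia, Rex, Zoe, Xiu, Jae]
Visit Pia; enqueue Lou, Wes → queue [Rex, Zoe, Xiu, Jae, Lou, Wes]
Visit Rex; enqueue Cal, Ivy, Yul → queue [Zoe, Xiu, Jae, Lou, Wes, Cal, Ivy, Yul]
Visit Zoe; enqueue Ada → queue [Xiu, Jae, Lou, Wes, Cal, Ivy, Yul, Ada]
Visit Xiu → queue [Jae, Lou, Wes, Cal, Ivy, Yul, Ada]
Visit Jae → queue [Lou, Wes, Cal, Ivy, Yul, Ada]
Visit Lou → queue [Wes, Cal, Ivy, Yul, Ada]
Visit Wes → queue [Cal, Ivy, Yul, Ada]
Visit Cal → queue [Ivy, Yul, Ada]
Visit Ivy → queue [Yul, Ada]
Visit Yul → queue [Ada]
Visit Ada → queue []

Eli, Dee, Fay, Nia, Cyd, Mae, Pia, Rex, Zoe, Xiu, Jae, Lou, Wes, Cal, Ivy, Yul, Ada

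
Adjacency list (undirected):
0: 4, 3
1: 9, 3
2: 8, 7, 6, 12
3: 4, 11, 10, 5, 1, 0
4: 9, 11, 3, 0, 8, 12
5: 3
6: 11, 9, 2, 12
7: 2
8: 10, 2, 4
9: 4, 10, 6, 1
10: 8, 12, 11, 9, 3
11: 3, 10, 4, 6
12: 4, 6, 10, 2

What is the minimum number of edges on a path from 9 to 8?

Level 0: 9
Level 1: 1, 4, 6, 10
Level 2: 0, 2, 3, 8, 11, 12
Level 3: 5, 7
8 first appears at level 2.

2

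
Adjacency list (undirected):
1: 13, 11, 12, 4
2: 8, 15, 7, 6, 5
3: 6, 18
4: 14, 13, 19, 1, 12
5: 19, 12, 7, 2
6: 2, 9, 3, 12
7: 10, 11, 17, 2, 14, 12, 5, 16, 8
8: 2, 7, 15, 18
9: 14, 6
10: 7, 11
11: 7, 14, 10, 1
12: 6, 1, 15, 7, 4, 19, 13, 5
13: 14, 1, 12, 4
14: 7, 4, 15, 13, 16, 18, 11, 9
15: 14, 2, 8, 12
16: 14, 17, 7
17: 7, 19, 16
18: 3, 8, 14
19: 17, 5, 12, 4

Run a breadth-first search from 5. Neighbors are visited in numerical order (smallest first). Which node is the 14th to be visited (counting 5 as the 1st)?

1

Visit 5; enqueue 2, 7, 12, 19 → queue [2, 7, 12, 19]
Visit 2; enqueue 6, 8, 15 → queue [7, 12, 19, 6, 8, 15]
Visit 7; enqueue 10, 11, 14, 16, 17 → queue [12, 19, 6, 8, 15, 10, 11, 14, 16, 17]
Visit 12; enqueue 1, 4, 13 → queue [19, 6, 8, 15, 10, 11, 14, 16, 17, 1, 4, 13]
Visit 19 → queue [6, 8, 15, 10, 11, 14, 16, 17, 1, 4, 13]
Visit 6; enqueue 3, 9 → queue [8, 15, 10, 11, 14, 16, 17, 1, 4, 13, 3, 9]
Visit 8; enqueue 18 → queue [15, 10, 11, 14, 16, 17, 1, 4, 13, 3, 9, 18]
Visit 15 → queue [10, 11, 14, 16, 17, 1, 4, 13, 3, 9, 18]
Visit 10 → queue [11, 14, 16, 17, 1, 4, 13, 3, 9, 18]
Visit 11 → queue [14, 16, 17, 1, 4, 13, 3, 9, 18]
Visit 14 → queue [16, 17, 1, 4, 13, 3, 9, 18]
Visit 16 → queue [17, 1, 4, 13, 3, 9, 18]
Visit 17 → queue [1, 4, 13, 3, 9, 18]
Visit 1 → queue [4, 13, 3, 9, 18]
Visit 4 → queue [13, 3, 9, 18]
Visit 13 → queue [3, 9, 18]
Visit 3 → queue [9, 18]
Visit 9 → queue [18]
Visit 18 → queue []

Visit order: 5, 2, 7, 12, 19, 6, 8, 15, 10, 11, 14, 16, 17, 1, 4, 13, 3, 9, 18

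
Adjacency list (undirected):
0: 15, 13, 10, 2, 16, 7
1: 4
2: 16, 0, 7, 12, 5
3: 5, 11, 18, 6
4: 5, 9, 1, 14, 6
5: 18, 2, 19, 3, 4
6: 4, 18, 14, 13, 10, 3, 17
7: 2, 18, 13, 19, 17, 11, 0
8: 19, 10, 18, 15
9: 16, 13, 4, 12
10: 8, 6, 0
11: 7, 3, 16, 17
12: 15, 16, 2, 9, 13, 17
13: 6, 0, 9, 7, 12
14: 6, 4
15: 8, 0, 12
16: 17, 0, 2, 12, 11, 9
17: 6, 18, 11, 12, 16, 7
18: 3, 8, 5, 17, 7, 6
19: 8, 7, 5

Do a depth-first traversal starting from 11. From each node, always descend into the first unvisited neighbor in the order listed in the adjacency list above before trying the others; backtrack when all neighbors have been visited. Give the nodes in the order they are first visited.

Visit 11
11 → 7
7 → 2
2 → 16
16 → 17
17 → 6
6 → 4
4 → 5
5 → 18
18 → 3
18 → 8
8 → 19
8 → 10
10 → 0
0 → 15
15 → 12
12 → 9
9 → 13
4 → 1
4 → 14

11 -> 7 -> 2 -> 16 -> 17 -> 6 -> 4 -> 5 -> 18 -> 3 -> 8 -> 19 -> 10 -> 0 -> 15 -> 12 -> 9 -> 13 -> 1 -> 14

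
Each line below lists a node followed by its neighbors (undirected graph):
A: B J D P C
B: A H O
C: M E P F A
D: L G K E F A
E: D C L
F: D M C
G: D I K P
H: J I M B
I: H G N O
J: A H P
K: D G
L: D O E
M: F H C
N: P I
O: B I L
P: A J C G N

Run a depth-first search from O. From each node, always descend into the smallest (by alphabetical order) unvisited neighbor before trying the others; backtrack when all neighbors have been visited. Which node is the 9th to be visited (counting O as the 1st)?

Visit O
O → B
B → A
A → C
C → E
E → D
D → F
F → M
M → H
H → I
I → G
G → K
G → P
P → J
P → N
D → L

Visit order: O, B, A, C, E, D, F, M, H, I, G, K, P, J, N, L

H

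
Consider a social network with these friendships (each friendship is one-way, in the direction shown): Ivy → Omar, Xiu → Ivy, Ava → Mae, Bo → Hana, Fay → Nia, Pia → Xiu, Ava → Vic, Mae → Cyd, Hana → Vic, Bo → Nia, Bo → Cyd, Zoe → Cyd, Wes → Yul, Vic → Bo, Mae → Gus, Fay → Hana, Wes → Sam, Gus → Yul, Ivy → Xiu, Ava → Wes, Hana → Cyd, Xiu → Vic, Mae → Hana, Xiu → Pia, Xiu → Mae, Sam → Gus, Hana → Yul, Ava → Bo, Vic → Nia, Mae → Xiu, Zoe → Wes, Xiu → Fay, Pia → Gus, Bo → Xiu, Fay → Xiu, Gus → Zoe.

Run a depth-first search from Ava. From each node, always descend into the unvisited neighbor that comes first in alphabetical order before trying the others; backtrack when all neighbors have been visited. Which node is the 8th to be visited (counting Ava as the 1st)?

Visit Ava
Ava → Bo
Bo → Cyd
Bo → Hana
Hana → Vic
Vic → Nia
Hana → Yul
Bo → Xiu
Xiu → Fay
Xiu → Ivy
Ivy → Omar
Xiu → Mae
Mae → Gus
Gus → Zoe
Zoe → Wes
Wes → Sam
Xiu → Pia

Visit order: Ava, Bo, Cyd, Hana, Vic, Nia, Yul, Xiu, Fay, Ivy, Omar, Mae, Gus, Zoe, Wes, Sam, Pia

Xiu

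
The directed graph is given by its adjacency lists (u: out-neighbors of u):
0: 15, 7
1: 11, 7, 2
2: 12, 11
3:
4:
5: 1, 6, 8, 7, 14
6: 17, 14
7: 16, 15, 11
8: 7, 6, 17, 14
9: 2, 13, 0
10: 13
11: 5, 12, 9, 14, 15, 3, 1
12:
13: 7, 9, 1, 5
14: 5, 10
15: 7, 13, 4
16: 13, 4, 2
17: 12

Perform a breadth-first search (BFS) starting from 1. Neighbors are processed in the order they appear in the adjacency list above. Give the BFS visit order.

1 → 11 → 7 → 2 → 5 → 12 → 9 → 14 → 15 → 3 → 16 → 6 → 8 → 13 → 0 → 10 → 4 → 17

Visit 1; enqueue 11, 7, 2 → queue [11, 7, 2]
Visit 11; enqueue 5, 12, 9, 14, 15, 3 → queue [7, 2, 5, 12, 9, 14, 15, 3]
Visit 7; enqueue 16 → queue [2, 5, 12, 9, 14, 15, 3, 16]
Visit 2 → queue [5, 12, 9, 14, 15, 3, 16]
Visit 5; enqueue 6, 8 → queue [12, 9, 14, 15, 3, 16, 6, 8]
Visit 12 → queue [9, 14, 15, 3, 16, 6, 8]
Visit 9; enqueue 13, 0 → queue [14, 15, 3, 16, 6, 8, 13, 0]
Visit 14; enqueue 10 → queue [15, 3, 16, 6, 8, 13, 0, 10]
Visit 15; enqueue 4 → queue [3, 16, 6, 8, 13, 0, 10, 4]
Visit 3 → queue [16, 6, 8, 13, 0, 10, 4]
Visit 16 → queue [6, 8, 13, 0, 10, 4]
Visit 6; enqueue 17 → queue [8, 13, 0, 10, 4, 17]
Visit 8 → queue [13, 0, 10, 4, 17]
Visit 13 → queue [0, 10, 4, 17]
Visit 0 → queue [10, 4, 17]
Visit 10 → queue [4, 17]
Visit 4 → queue [17]
Visit 17 → queue []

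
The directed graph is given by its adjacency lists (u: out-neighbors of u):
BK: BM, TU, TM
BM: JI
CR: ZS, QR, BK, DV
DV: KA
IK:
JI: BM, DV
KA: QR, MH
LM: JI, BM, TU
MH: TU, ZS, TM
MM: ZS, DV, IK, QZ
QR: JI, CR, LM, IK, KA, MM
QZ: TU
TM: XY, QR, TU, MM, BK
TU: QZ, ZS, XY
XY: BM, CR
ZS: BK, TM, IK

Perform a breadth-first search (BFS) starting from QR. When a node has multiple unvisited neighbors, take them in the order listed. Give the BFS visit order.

Visit QR; enqueue JI, CR, LM, IK, KA, MM → queue [JI, CR, LM, IK, KA, MM]
Visit JI; enqueue BM, DV → queue [CR, LM, IK, KA, MM, BM, DV]
Visit CR; enqueue ZS, BK → queue [LM, IK, KA, MM, BM, DV, ZS, BK]
Visit LM; enqueue TU → queue [IK, KA, MM, BM, DV, ZS, BK, TU]
Visit IK → queue [KA, MM, BM, DV, ZS, BK, TU]
Visit KA; enqueue MH → queue [MM, BM, DV, ZS, BK, TU, MH]
Visit MM; enqueue QZ → queue [BM, DV, ZS, BK, TU, MH, QZ]
Visit BM → queue [DV, ZS, BK, TU, MH, QZ]
Visit DV → queue [ZS, BK, TU, MH, QZ]
Visit ZS; enqueue TM → queue [BK, TU, MH, QZ, TM]
Visit BK → queue [TU, MH, QZ, TM]
Visit TU; enqueue XY → queue [MH, QZ, TM, XY]
Visit MH → queue [QZ, TM, XY]
Visit QZ → queue [TM, XY]
Visit TM → queue [XY]
Visit XY → queue []

QR -> JI -> CR -> LM -> IK -> KA -> MM -> BM -> DV -> ZS -> BK -> TU -> MH -> QZ -> TM -> XY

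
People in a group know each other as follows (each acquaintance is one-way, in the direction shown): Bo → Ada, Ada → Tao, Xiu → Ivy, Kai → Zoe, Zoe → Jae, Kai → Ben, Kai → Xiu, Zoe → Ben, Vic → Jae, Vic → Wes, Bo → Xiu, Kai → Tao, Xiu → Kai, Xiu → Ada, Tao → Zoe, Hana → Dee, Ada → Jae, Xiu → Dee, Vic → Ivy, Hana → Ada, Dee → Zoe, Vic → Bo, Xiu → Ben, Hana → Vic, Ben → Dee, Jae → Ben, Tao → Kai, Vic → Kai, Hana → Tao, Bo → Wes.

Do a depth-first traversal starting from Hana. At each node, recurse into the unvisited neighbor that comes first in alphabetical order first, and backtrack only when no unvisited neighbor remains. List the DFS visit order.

Visit Hana
Hana → Ada
Ada → Jae
Jae → Ben
Ben → Dee
Dee → Zoe
Ada → Tao
Tao → Kai
Kai → Xiu
Xiu → Ivy
Hana → Vic
Vic → Bo
Bo → Wes

Hana, Ada, Jae, Ben, Dee, Zoe, Tao, Kai, Xiu, Ivy, Vic, Bo, Wes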